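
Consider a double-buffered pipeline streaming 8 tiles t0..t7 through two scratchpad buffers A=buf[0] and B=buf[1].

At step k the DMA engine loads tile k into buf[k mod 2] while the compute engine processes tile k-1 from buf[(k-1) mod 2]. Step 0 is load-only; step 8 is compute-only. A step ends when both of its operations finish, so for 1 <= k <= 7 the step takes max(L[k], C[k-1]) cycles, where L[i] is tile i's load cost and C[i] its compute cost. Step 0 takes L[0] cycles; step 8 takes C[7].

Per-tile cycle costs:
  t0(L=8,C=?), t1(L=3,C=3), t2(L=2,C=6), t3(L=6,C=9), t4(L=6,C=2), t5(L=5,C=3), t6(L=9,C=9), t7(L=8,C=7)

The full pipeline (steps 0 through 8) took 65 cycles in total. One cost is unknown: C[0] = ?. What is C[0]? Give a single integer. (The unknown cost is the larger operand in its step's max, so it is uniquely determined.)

step 0 → dur = L[0]=8 = 8
step 1 → dur = max(L[1]=3, C[0]=?) = C[0]  (unknown; binding)
step 2 → dur = max(L[2]=2, C[1]=3) = 3
step 3 → dur = max(L[3]=6, C[2]=6) = 6
step 4 → dur = max(L[4]=6, C[3]=9) = 9
step 5 → dur = max(L[5]=5, C[4]=2) = 5
step 6 → dur = max(L[6]=9, C[5]=3) = 9
step 7 → dur = max(L[7]=8, C[6]=9) = 9
step 8 → dur = C[7]=7 = 7
sum of known step durations = 56
dur[1] = total - known = 65 - 56 = 9
C[0] is the binding max in step 1, so C[0] = dur[1] = 9

C[0] = 9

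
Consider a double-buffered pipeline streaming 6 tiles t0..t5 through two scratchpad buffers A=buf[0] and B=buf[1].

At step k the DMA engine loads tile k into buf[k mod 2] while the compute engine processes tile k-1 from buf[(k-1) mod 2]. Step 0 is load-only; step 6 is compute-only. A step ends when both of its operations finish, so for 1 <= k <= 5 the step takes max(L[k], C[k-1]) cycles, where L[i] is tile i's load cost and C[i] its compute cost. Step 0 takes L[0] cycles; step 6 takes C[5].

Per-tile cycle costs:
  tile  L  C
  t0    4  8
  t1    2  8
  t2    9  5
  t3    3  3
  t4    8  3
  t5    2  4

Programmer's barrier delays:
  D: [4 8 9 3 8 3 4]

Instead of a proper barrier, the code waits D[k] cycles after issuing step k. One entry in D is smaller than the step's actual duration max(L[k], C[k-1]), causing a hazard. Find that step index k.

hazard at step 3

[0] required=L[0]=4=4 vs D=4 ok
[1] required=max(L[1]=2,C[0]=8)=8 vs D=8 ok
[2] required=max(L[2]=9,C[1]=8)=9 vs D=9 ok
[3] required=max(L[3]=3,C[2]=5)=5 vs D=3 SHORT
[4] required=max(L[4]=8,C[3]=3)=8 vs D=8 ok
[5] required=max(L[5]=2,C[4]=3)=3 vs D=3 ok
[6] required=C[5]=4=4 vs D=4 ok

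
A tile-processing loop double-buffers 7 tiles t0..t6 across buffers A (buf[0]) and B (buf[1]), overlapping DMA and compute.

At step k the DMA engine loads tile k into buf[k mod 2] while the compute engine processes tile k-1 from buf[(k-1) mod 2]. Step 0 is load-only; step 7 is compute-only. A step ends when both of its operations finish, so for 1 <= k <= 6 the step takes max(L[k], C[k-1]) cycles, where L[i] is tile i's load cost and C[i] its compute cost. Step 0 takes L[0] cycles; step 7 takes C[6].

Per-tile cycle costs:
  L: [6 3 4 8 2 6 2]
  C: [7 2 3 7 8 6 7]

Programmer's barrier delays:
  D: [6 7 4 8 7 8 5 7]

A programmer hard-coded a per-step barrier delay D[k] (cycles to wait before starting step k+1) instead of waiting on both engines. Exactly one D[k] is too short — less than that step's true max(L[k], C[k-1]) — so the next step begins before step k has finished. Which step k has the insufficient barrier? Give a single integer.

hazard at step 6

k=0 barrier L[0]=6→6c, D[0]=6 ok
k=1 barrier max(L[1]=3,C[0]=7)→7c, D[1]=7 ok
k=2 barrier max(L[2]=4,C[1]=2)→4c, D[2]=4 ok
k=3 barrier max(L[3]=8,C[2]=3)→8c, D[3]=8 ok
k=4 barrier max(L[4]=2,C[3]=7)→7c, D[4]=7 ok
k=5 barrier max(L[5]=6,C[4]=8)→8c, D[5]=8 ok
k=6 barrier max(L[6]=2,C[5]=6)→6c, D[6]=5 SHORT
k=7 barrier C[6]=7→7c, D[7]=7 ok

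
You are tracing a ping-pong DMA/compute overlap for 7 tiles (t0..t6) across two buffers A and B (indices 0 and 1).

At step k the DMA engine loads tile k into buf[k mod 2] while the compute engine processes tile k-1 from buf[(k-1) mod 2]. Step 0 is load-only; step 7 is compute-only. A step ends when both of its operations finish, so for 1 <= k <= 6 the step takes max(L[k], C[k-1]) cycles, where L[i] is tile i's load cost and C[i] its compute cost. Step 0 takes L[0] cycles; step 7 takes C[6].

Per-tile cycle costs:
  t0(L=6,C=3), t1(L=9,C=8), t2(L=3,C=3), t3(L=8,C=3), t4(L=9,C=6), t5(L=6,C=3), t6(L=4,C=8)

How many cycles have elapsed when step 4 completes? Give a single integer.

step 0: L[0]=6 → dur=6, Σ=6 | A=load:t0 B=idle [load-only]
step 1: L[1]=9 C[0]=3 → dur=9, Σ=15 | A=compute:t0 B=load:t1 [load-bound]
step 2: L[2]=3 C[1]=8 → dur=8, Σ=23 | A=load:t2 B=compute:t1 [compute-bound]
step 3: L[3]=8 C[2]=3 → dur=8, Σ=31 | A=compute:t2 B=load:t3 [load-bound]
step 4: L[4]=9 C[3]=3 → dur=9, Σ=40 | A=load:t4 B=compute:t3 [load-bound]
step 5: L[5]=6 C[4]=6 → dur=6, Σ=46 | A=compute:t4 B=load:t5 [tied]
step 6: L[6]=4 C[5]=3 → dur=4, Σ=50 | A=load:t6 B=compute:t5 [load-bound]
step 7: C[6]=8 → dur=8, Σ=58 | A=compute:t6 B=idle [compute-only]

end_cycle[4] = 40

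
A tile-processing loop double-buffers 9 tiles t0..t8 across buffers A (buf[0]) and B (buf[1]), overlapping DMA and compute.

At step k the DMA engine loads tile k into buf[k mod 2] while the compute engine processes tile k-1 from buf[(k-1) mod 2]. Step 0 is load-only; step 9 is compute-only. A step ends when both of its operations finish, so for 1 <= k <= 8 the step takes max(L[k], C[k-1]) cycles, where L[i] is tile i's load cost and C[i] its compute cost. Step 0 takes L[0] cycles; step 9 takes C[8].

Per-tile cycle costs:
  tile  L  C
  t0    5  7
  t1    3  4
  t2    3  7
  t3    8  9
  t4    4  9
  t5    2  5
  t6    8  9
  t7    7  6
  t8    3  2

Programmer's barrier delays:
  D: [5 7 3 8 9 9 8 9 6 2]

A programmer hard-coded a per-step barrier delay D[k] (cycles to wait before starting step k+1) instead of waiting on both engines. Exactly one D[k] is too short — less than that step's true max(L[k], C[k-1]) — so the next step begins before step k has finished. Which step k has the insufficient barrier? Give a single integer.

hazard at step 2

[0] required=L[0]=5=5 vs D=5 ok
[1] required=max(L[1]=3,C[0]=7)=7 vs D=7 ok
[2] required=max(L[2]=3,C[1]=4)=4 vs D=3 SHORT
[3] required=max(L[3]=8,C[2]=7)=8 vs D=8 ok
[4] required=max(L[4]=4,C[3]=9)=9 vs D=9 ok
[5] required=max(L[5]=2,C[4]=9)=9 vs D=9 ok
[6] required=max(L[6]=8,C[5]=5)=8 vs D=8 ok
[7] required=max(L[7]=7,C[6]=9)=9 vs D=9 ok
[8] required=max(L[8]=3,C[7]=6)=6 vs D=6 ok
[9] required=C[8]=2=2 vs D=2 ok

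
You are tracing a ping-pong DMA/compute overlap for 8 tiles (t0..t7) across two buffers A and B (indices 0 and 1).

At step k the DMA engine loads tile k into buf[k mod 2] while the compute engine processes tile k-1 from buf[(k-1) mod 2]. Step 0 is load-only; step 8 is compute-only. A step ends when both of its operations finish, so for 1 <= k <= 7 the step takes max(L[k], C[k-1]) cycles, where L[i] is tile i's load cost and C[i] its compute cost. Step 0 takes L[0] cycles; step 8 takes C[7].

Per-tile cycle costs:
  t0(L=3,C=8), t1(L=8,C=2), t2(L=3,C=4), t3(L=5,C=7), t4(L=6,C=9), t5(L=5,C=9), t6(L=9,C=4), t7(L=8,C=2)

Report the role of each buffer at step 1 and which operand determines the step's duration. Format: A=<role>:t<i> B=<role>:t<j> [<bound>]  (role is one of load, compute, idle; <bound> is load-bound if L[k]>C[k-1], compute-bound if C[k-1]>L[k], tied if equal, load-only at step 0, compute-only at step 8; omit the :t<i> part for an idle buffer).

step 1: A=compute:t0 B=load:t1 [tied]

k=0 load=t0/3c comp=- wait=3 total=3
k=1 load=t1/8c comp=t0/8c wait=8 total=11
k=2 load=t2/3c comp=t1/2c wait=3 total=14
k=3 load=t3/5c comp=t2/4c wait=5 total=19
k=4 load=t4/6c comp=t3/7c wait=7 total=26
k=5 load=t5/5c comp=t4/9c wait=9 total=35
k=6 load=t6/9c comp=t5/9c wait=9 total=44
k=7 load=t7/8c comp=t6/4c wait=8 total=52
k=8 load=- comp=t7/2c wait=2 total=54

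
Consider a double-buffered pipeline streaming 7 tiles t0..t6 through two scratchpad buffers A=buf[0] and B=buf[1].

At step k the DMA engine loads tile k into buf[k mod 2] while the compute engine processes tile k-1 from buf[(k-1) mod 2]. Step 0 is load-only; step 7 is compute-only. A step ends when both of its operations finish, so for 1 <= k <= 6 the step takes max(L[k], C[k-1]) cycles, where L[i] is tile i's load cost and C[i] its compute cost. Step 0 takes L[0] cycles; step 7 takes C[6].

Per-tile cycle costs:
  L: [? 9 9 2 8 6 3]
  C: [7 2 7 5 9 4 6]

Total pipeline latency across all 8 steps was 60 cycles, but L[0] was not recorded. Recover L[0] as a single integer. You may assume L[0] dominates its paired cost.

step 0 = dur = L[0]=? = L[0]  (unknown; binding)
step 1 = dur = max(L[1]=9, C[0]=7) = 9
step 2 = dur = max(L[2]=9, C[1]=2) = 9
step 3 = dur = max(L[3]=2, C[2]=7) = 7
step 4 = dur = max(L[4]=8, C[3]=5) = 8
step 5 = dur = max(L[5]=6, C[4]=9) = 9
step 6 = dur = max(L[6]=3, C[5]=4) = 4
step 7 = dur = C[6]=6 = 6
sum of known step durations = 52
dur[0] = total - known = 60 - 52 = 8
L[0] is the binding max in step 0, so L[0] = dur[0] = 8

L[0] = 8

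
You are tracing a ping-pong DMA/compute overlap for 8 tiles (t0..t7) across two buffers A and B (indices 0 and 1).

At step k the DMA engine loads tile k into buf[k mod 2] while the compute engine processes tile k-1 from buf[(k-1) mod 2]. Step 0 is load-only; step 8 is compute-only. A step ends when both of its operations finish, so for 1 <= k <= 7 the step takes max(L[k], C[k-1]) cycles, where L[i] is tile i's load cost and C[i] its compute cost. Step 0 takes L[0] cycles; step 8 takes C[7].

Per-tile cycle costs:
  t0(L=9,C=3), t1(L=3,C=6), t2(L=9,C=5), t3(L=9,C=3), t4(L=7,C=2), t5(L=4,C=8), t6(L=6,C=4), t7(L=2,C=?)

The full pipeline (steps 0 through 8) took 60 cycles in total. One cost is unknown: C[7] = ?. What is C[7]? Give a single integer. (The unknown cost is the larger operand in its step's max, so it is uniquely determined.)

step 0: dur = L[0]=9 = 9
step 1: dur = max(L[1]=3, C[0]=3) = 3
step 2: dur = max(L[2]=9, C[1]=6) = 9
step 3: dur = max(L[3]=9, C[2]=5) = 9
step 4: dur = max(L[4]=7, C[3]=3) = 7
step 5: dur = max(L[5]=4, C[4]=2) = 4
step 6: dur = max(L[6]=6, C[5]=8) = 8
step 7: dur = max(L[7]=2, C[6]=4) = 4
step 8: dur = C[7]=? = C[7]  (unknown; binding)
sum of known step durations = 53
dur[8] = total - known = 60 - 53 = 7
C[7] is the binding max in step 8, so C[7] = dur[8] = 7

C[7] = 7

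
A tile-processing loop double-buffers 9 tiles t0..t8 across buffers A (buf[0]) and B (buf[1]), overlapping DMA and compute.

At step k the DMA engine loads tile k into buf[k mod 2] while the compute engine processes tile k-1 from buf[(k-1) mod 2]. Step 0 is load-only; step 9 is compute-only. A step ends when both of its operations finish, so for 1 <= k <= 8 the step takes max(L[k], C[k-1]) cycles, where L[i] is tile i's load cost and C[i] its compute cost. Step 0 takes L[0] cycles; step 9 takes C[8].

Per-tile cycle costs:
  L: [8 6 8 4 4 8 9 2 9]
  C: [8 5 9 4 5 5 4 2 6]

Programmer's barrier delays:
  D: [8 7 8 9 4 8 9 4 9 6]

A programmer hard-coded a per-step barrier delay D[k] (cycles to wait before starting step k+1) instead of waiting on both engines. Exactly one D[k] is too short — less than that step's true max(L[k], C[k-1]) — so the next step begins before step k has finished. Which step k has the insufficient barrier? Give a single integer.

hazard at step 1

step 0: need L[0]=8 = 8; D[0]=8 ok
step 1: need max(L[1]=6,C[0]=8) = 8; D[1]=7 SHORT
step 2: need max(L[2]=8,C[1]=5) = 8; D[2]=8 ok
step 3: need max(L[3]=4,C[2]=9) = 9; D[3]=9 ok
step 4: need max(L[4]=4,C[3]=4) = 4; D[4]=4 ok
step 5: need max(L[5]=8,C[4]=5) = 8; D[5]=8 ok
step 6: need max(L[6]=9,C[5]=5) = 9; D[6]=9 ok
step 7: need max(L[7]=2,C[6]=4) = 4; D[7]=4 ok
step 8: need max(L[8]=9,C[7]=2) = 9; D[8]=9 ok
step 9: need C[8]=6 = 6; D[9]=6 ok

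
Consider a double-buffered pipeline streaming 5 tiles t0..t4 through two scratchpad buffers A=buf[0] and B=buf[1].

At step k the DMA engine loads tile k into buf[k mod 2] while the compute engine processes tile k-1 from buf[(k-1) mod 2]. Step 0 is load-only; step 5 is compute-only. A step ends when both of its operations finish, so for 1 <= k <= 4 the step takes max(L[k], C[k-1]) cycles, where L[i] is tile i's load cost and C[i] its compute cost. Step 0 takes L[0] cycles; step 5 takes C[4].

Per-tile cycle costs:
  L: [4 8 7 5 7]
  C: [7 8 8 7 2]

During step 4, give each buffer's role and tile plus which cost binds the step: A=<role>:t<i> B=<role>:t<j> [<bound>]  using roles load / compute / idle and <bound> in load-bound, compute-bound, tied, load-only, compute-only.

step 4: A=load:t4 B=compute:t3 [tied]

[0] DMA t0→A (4c) ∥ CU idle ⇒ 4c, clock 4
[1] DMA t1→B (8c) ∥ CU A:t0 (7c) ⇒ 8c, clock 12
[2] DMA t2→A (7c) ∥ CU B:t1 (8c) ⇒ 8c, clock 20
[3] DMA t3→B (5c) ∥ CU A:t2 (8c) ⇒ 8c, clock 28
[4] DMA t4→A (7c) ∥ CU B:t3 (7c) ⇒ 7c, clock 35
[5] DMA idle ∥ CU A:t4 (2c) ⇒ 2c, clock 37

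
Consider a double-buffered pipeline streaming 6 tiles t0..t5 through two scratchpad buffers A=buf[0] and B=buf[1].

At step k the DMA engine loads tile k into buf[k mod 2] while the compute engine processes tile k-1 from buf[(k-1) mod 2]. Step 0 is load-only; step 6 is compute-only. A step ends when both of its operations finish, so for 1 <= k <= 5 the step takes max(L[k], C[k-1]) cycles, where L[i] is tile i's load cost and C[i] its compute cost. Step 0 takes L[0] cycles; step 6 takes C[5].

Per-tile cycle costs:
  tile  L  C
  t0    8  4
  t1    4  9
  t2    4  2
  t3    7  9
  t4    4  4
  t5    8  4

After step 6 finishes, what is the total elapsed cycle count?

end_cycle[6] = 49

step 0: L[0]=8 → dur=8, Σ=8 | A=load:t0 B=idle [load-only]
step 1: L[1]=4 C[0]=4 → dur=4, Σ=12 | A=compute:t0 B=load:t1 [tied]
step 2: L[2]=4 C[1]=9 → dur=9, Σ=21 | A=load:t2 B=compute:t1 [compute-bound]
step 3: L[3]=7 C[2]=2 → dur=7, Σ=28 | A=compute:t2 B=load:t3 [load-bound]
step 4: L[4]=4 C[3]=9 → dur=9, Σ=37 | A=load:t4 B=compute:t3 [compute-bound]
step 5: L[5]=8 C[4]=4 → dur=8, Σ=45 | A=compute:t4 B=load:t5 [load-bound]
step 6: C[5]=4 → dur=4, Σ=49 | A=idle B=compute:t5 [compute-only]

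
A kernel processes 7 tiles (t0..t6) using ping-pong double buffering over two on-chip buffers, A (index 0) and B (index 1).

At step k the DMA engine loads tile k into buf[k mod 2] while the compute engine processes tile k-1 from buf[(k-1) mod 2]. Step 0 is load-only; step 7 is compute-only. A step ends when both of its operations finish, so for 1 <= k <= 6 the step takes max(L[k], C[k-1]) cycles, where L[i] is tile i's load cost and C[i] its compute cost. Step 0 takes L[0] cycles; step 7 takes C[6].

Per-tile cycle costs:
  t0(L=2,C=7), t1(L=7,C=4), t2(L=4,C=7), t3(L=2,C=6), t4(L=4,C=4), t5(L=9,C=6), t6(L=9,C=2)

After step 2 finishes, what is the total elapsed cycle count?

step 0: L[0]=2 → dur=2, Σ=2 | A=load:t0 B=idle [load-only]
step 1: L[1]=7 C[0]=7 → dur=7, Σ=9 | A=compute:t0 B=load:t1 [tied]
step 2: L[2]=4 C[1]=4 → dur=4, Σ=13 | A=load:t2 B=compute:t1 [tied]
step 3: L[3]=2 C[2]=7 → dur=7, Σ=20 | A=compute:t2 B=load:t3 [compute-bound]
step 4: L[4]=4 C[3]=6 → dur=6, Σ=26 | A=load:t4 B=compute:t3 [compute-bound]
step 5: L[5]=9 C[4]=4 → dur=9, Σ=35 | A=compute:t4 B=load:t5 [load-bound]
step 6: L[6]=9 C[5]=6 → dur=9, Σ=44 | A=load:t6 B=compute:t5 [load-bound]
step 7: C[6]=2 → dur=2, Σ=46 | A=compute:t6 B=idle [compute-only]

end_cycle[2] = 13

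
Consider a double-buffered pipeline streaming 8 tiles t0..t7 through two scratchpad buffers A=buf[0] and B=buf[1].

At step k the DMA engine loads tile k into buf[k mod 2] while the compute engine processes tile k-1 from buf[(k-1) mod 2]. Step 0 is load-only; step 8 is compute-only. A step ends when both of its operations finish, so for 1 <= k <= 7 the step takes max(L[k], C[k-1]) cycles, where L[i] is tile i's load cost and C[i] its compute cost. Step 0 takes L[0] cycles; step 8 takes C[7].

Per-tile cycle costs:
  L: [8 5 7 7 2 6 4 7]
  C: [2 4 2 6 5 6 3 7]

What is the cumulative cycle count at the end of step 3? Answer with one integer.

end_cycle[3] = 27

  0. 8=8c; end=8; A:t0 B:-
  1. max(5,2)=5c; end=13; A:t0 B:t1
  2. max(7,4)=7c; end=20; A:t2 B:t1
  3. max(7,2)=7c; end=27; A:t2 B:t3
  4. max(2,6)=6c; end=33; A:t4 B:t3
  5. max(6,5)=6c; end=39; A:t4 B:t5
  6. max(4,6)=6c; end=45; A:t6 B:t5
  7. max(7,3)=7c; end=52; A:t6 B:t7
  8. 7=7c; end=59; A:t6 B:t7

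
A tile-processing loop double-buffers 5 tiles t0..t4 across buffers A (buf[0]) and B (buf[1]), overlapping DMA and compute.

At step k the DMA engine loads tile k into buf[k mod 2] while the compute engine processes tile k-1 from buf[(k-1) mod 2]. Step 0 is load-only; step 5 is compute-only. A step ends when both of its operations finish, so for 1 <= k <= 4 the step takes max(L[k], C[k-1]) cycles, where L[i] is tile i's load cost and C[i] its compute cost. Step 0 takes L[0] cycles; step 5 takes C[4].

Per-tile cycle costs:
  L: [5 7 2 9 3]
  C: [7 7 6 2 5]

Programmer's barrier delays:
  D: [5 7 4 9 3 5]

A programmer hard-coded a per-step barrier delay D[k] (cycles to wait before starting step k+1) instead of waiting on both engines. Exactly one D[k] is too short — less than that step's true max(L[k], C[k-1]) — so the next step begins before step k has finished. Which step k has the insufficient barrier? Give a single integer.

hazard at step 2

step 0: need L[0]=5 = 5; D[0]=5 ok
step 1: need max(L[1]=7,C[0]=7) = 7; D[1]=7 ok
step 2: need max(L[2]=2,C[1]=7) = 7; D[2]=4 SHORT
step 3: need max(L[3]=9,C[2]=6) = 9; D[3]=9 ok
step 4: need max(L[4]=3,C[3]=2) = 3; D[4]=3 ok
step 5: need C[4]=5 = 5; D[5]=5 ok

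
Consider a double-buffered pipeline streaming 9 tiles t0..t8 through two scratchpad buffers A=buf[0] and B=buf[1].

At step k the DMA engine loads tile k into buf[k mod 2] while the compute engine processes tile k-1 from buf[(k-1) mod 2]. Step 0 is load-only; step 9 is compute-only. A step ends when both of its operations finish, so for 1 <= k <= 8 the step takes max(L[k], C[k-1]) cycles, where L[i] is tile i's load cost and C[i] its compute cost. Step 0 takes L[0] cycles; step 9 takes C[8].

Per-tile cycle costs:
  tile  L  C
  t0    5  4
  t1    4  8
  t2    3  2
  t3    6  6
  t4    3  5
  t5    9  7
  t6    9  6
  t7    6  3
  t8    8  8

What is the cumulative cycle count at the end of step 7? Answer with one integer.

step 0: L[0]=5 → dur=5, Σ=5 | A=load:t0 B=idle [load-only]
step 1: L[1]=4 C[0]=4 → dur=4, Σ=9 | A=compute:t0 B=load:t1 [tied]
step 2: L[2]=3 C[1]=8 → dur=8, Σ=17 | A=load:t2 B=compute:t1 [compute-bound]
step 3: L[3]=6 C[2]=2 → dur=6, Σ=23 | A=compute:t2 B=load:t3 [load-bound]
step 4: L[4]=3 C[3]=6 → dur=6, Σ=29 | A=load:t4 B=compute:t3 [compute-bound]
step 5: L[5]=9 C[4]=5 → dur=9, Σ=38 | A=compute:t4 B=load:t5 [load-bound]
step 6: L[6]=9 C[5]=7 → dur=9, Σ=47 | A=load:t6 B=compute:t5 [load-bound]
step 7: L[7]=6 C[6]=6 → dur=6, Σ=53 | A=compute:t6 B=load:t7 [tied]
step 8: L[8]=8 C[7]=3 → dur=8, Σ=61 | A=load:t8 B=compute:t7 [load-bound]
step 9: C[8]=8 → dur=8, Σ=69 | A=compute:t8 B=idle [compute-only]

end_cycle[7] = 53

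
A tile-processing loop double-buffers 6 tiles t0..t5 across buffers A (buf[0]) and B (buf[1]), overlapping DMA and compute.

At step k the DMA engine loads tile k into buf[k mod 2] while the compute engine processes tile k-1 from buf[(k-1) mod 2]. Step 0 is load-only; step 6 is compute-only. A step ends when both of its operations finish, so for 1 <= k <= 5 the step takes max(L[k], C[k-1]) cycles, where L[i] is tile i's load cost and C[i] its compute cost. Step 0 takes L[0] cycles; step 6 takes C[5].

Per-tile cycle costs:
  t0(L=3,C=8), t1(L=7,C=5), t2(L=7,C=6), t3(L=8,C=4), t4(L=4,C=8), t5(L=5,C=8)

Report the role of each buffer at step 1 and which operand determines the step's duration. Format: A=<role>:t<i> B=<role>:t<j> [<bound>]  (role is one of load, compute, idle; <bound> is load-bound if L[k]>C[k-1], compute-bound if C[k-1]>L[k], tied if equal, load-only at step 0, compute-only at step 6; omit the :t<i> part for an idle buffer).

step 1: A=compute:t0 B=load:t1 [compute-bound]

[0] DMA t0→A (3c) ∥ CU idle ⇒ 3c, clock 3
[1] DMA t1→B (7c) ∥ CU A:t0 (8c) ⇒ 8c, clock 11
[2] DMA t2→A (7c) ∥ CU B:t1 (5c) ⇒ 7c, clock 18
[3] DMA t3→B (8c) ∥ CU A:t2 (6c) ⇒ 8c, clock 26
[4] DMA t4→A (4c) ∥ CU B:t3 (4c) ⇒ 4c, clock 30
[5] DMA t5→B (5c) ∥ CU A:t4 (8c) ⇒ 8c, clock 38
[6] DMA idle ∥ CU B:t5 (8c) ⇒ 8c, clock 46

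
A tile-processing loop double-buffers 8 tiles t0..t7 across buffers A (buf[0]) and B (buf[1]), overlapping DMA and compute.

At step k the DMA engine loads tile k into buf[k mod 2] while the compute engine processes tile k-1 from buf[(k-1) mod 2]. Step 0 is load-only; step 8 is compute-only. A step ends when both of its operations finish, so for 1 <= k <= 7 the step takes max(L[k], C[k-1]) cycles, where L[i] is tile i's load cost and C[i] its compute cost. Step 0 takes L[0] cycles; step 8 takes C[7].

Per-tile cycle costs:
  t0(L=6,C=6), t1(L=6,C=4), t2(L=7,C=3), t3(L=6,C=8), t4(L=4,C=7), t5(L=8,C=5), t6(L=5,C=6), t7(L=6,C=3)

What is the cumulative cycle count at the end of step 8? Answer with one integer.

[0] DMA t0→A (6c) ∥ CU idle ⇒ 6c, clock 6
[1] DMA t1→B (6c) ∥ CU A:t0 (6c) ⇒ 6c, clock 12
[2] DMA t2→A (7c) ∥ CU B:t1 (4c) ⇒ 7c, clock 19
[3] DMA t3→B (6c) ∥ CU A:t2 (3c) ⇒ 6c, clock 25
[4] DMA t4→A (4c) ∥ CU B:t3 (8c) ⇒ 8c, clock 33
[5] DMA t5→B (8c) ∥ CU A:t4 (7c) ⇒ 8c, clock 41
[6] DMA t6→A (5c) ∥ CU B:t5 (5c) ⇒ 5c, clock 46
[7] DMA t7→B (6c) ∥ CU A:t6 (6c) ⇒ 6c, clock 52
[8] DMA idle ∥ CU B:t7 (3c) ⇒ 3c, clock 55

end_cycle[8] = 55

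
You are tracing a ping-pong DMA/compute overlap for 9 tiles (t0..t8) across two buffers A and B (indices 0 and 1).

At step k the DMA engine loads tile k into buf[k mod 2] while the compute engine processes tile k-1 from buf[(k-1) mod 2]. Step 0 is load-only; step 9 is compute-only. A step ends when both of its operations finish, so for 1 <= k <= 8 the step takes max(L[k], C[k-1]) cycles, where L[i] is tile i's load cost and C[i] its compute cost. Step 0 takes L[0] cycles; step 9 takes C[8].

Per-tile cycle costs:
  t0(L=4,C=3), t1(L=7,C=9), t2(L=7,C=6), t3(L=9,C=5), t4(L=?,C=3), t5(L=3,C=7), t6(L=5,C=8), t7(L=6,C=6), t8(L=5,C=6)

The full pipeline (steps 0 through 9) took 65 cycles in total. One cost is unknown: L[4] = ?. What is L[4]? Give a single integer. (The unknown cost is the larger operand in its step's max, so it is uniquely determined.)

L[4] = 6

step 0 | dur = L[0]=4 = 4
step 1 | dur = max(L[1]=7, C[0]=3) = 7
step 2 | dur = max(L[2]=7, C[1]=9) = 9
step 3 | dur = max(L[3]=9, C[2]=6) = 9
step 4 | dur = max(L[4]=?, C[3]=5) = L[4]  (unknown; binding)
step 5 | dur = max(L[5]=3, C[4]=3) = 3
step 6 | dur = max(L[6]=5, C[5]=7) = 7
step 7 | dur = max(L[7]=6, C[6]=8) = 8
step 8 | dur = max(L[8]=5, C[7]=6) = 6
step 9 | dur = C[8]=6 = 6
sum of known step durations = 59
dur[4] = total - known = 65 - 59 = 6
L[4] is the binding max in step 4, so L[4] = dur[4] = 6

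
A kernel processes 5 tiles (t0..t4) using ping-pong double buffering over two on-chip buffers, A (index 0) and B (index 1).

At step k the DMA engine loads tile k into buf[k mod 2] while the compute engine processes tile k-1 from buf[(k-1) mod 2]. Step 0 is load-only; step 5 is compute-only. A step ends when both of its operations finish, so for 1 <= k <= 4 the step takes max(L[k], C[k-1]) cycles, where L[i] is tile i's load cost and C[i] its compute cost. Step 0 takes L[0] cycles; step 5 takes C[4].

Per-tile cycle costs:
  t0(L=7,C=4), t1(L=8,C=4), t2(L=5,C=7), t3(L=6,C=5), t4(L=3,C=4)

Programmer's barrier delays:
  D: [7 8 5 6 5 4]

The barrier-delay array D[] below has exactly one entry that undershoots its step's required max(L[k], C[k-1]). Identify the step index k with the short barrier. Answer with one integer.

k=0 barrier L[0]=7→7c, D[0]=7 ok
k=1 barrier max(L[1]=8,C[0]=4)→8c, D[1]=8 ok
k=2 barrier max(L[2]=5,C[1]=4)→5c, D[2]=5 ok
k=3 barrier max(L[3]=6,C[2]=7)→7c, D[3]=6 SHORT
k=4 barrier max(L[4]=3,C[3]=5)→5c, D[4]=5 ok
k=5 barrier C[4]=4→4c, D[5]=4 ok

hazard at step 3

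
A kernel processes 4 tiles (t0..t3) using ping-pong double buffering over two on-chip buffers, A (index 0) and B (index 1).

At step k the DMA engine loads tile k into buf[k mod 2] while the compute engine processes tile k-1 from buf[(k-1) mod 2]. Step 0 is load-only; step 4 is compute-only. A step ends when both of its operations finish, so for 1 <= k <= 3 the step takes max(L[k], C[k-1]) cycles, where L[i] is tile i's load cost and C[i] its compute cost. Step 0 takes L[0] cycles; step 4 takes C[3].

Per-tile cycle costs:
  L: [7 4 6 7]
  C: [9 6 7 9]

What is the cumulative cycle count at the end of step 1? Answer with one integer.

end_cycle[1] = 16

  0. 7=7c; end=7; A:t0 B:-
  1. max(4,9)=9c; end=16; A:t0 B:t1
  2. max(6,6)=6c; end=22; A:t2 B:t1
  3. max(7,7)=7c; end=29; A:t2 B:t3
  4. 9=9c; end=38; A:t2 B:t3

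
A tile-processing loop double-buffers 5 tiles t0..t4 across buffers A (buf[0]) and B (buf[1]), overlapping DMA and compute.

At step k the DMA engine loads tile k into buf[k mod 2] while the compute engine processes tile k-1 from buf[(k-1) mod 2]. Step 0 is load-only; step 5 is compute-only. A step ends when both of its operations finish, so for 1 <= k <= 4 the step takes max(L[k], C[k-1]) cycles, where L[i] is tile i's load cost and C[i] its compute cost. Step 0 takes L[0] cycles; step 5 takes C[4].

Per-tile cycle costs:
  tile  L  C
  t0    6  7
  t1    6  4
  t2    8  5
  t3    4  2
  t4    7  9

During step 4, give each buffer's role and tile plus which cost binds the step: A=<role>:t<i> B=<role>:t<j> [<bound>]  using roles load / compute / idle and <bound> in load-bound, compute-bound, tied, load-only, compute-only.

[0] DMA t0→A (6c) ∥ CU idle ⇒ 6c, clock 6
[1] DMA t1→B (6c) ∥ CU A:t0 (7c) ⇒ 7c, clock 13
[2] DMA t2→A (8c) ∥ CU B:t1 (4c) ⇒ 8c, clock 21
[3] DMA t3→B (4c) ∥ CU A:t2 (5c) ⇒ 5c, clock 26
[4] DMA t4→A (7c) ∥ CU B:t3 (2c) ⇒ 7c, clock 33
[5] DMA idle ∥ CU A:t4 (9c) ⇒ 9c, clock 42

step 4: A=load:t4 B=compute:t3 [load-bound]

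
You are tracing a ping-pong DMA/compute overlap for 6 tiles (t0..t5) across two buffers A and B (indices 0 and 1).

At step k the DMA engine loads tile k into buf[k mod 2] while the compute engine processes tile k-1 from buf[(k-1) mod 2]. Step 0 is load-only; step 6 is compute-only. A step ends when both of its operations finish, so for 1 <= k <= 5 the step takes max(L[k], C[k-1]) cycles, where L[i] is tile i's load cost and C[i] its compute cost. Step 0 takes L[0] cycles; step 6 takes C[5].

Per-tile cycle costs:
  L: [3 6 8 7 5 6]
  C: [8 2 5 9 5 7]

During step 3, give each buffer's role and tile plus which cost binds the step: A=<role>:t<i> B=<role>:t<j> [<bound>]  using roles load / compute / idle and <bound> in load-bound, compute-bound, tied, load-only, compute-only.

step 3: A=compute:t2 B=load:t3 [load-bound]

[0] DMA t0→A (3c) ∥ CU idle ⇒ 3c, clock 3
[1] DMA t1→B (6c) ∥ CU A:t0 (8c) ⇒ 8c, clock 11
[2] DMA t2→A (8c) ∥ CU B:t1 (2c) ⇒ 8c, clock 19
[3] DMA t3→B (7c) ∥ CU A:t2 (5c) ⇒ 7c, clock 26
[4] DMA t4→A (5c) ∥ CU B:t3 (9c) ⇒ 9c, clock 35
[5] DMA t5→B (6c) ∥ CU A:t4 (5c) ⇒ 6c, clock 41
[6] DMA idle ∥ CU B:t5 (7c) ⇒ 7c, clock 48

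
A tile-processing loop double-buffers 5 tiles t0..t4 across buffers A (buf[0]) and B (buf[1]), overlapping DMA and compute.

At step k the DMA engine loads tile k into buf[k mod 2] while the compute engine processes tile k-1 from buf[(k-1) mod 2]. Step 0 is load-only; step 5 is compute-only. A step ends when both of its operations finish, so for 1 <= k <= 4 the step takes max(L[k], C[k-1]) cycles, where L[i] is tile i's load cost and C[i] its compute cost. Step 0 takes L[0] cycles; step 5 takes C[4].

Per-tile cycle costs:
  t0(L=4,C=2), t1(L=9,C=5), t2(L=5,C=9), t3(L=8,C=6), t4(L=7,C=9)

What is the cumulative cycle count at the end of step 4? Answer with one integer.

  0. 4=4c; end=4; A:t0 B:-
  1. max(9,2)=9c; end=13; A:t0 B:t1
  2. max(5,5)=5c; end=18; A:t2 B:t1
  3. max(8,9)=9c; end=27; A:t2 B:t3
  4. max(7,6)=7c; end=34; A:t4 B:t3
  5. 9=9c; end=43; A:t4 B:t3

end_cycle[4] = 34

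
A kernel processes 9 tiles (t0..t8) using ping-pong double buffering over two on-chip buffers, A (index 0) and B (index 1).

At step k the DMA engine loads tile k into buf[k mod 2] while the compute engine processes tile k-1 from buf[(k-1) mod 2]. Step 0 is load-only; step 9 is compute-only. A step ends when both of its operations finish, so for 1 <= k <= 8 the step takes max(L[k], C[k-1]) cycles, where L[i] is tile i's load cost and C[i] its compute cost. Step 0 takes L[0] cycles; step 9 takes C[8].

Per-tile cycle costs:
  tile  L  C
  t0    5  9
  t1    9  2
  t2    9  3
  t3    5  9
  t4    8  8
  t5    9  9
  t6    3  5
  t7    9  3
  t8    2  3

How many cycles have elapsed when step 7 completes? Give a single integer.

end_cycle[7] = 64

[0] DMA t0→A (5c) ∥ CU idle ⇒ 5c, clock 5
[1] DMA t1→B (9c) ∥ CU A:t0 (9c) ⇒ 9c, clock 14
[2] DMA t2→A (9c) ∥ CU B:t1 (2c) ⇒ 9c, clock 23
[3] DMA t3→B (5c) ∥ CU A:t2 (3c) ⇒ 5c, clock 28
[4] DMA t4→A (8c) ∥ CU B:t3 (9c) ⇒ 9c, clock 37
[5] DMA t5→B (9c) ∥ CU A:t4 (8c) ⇒ 9c, clock 46
[6] DMA t6→A (3c) ∥ CU B:t5 (9c) ⇒ 9c, clock 55
[7] DMA t7→B (9c) ∥ CU A:t6 (5c) ⇒ 9c, clock 64
[8] DMA t8→A (2c) ∥ CU B:t7 (3c) ⇒ 3c, clock 67
[9] DMA idle ∥ CU A:t8 (3c) ⇒ 3c, clock 70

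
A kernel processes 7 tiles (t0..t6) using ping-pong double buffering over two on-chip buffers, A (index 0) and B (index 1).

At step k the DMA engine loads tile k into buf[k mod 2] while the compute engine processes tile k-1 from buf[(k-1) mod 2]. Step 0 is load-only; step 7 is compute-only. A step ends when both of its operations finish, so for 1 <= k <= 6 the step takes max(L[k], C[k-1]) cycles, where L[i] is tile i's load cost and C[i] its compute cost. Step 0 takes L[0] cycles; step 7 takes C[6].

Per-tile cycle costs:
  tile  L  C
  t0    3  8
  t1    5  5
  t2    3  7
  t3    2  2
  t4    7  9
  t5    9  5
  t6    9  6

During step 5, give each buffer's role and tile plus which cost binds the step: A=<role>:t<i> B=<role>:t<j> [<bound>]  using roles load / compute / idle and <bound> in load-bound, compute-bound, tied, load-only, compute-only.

step 5: A=compute:t4 B=load:t5 [tied]

step 0: L[0]=3 → dur=3, Σ=3 | A=load:t0 B=idle [load-only]
step 1: L[1]=5 C[0]=8 → dur=8, Σ=11 | A=compute:t0 B=load:t1 [compute-bound]
step 2: L[2]=3 C[1]=5 → dur=5, Σ=16 | A=load:t2 B=compute:t1 [compute-bound]
step 3: L[3]=2 C[2]=7 → dur=7, Σ=23 | A=compute:t2 B=load:t3 [compute-bound]
step 4: L[4]=7 C[3]=2 → dur=7, Σ=30 | A=load:t4 B=compute:t3 [load-bound]
step 5: L[5]=9 C[4]=9 → dur=9, Σ=39 | A=compute:t4 B=load:t5 [tied]
step 6: L[6]=9 C[5]=5 → dur=9, Σ=48 | A=load:t6 B=compute:t5 [load-bound]
step 7: C[6]=6 → dur=6, Σ=54 | A=compute:t6 B=idle [compute-only]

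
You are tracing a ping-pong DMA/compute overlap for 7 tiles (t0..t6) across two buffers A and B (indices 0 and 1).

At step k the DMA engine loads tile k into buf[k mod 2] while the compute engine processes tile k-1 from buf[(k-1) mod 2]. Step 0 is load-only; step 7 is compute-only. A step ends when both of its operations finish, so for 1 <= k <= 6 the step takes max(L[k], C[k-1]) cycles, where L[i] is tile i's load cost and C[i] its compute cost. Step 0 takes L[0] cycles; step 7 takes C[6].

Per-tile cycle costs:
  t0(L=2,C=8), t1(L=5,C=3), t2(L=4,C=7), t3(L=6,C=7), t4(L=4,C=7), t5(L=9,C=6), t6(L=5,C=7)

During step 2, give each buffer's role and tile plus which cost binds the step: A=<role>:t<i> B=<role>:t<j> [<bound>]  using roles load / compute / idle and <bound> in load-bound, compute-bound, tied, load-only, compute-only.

step 2: A=load:t2 B=compute:t1 [load-bound]

k=0 load=t0/2c comp=- wait=2 total=2
k=1 load=t1/5c comp=t0/8c wait=8 total=10
k=2 load=t2/4c comp=t1/3c wait=4 total=14
k=3 load=t3/6c comp=t2/7c wait=7 total=21
k=4 load=t4/4c comp=t3/7c wait=7 total=28
k=5 load=t5/9c comp=t4/7c wait=9 total=37
k=6 load=t6/5c comp=t5/6c wait=6 total=43
k=7 load=- comp=t6/7c wait=7 total=50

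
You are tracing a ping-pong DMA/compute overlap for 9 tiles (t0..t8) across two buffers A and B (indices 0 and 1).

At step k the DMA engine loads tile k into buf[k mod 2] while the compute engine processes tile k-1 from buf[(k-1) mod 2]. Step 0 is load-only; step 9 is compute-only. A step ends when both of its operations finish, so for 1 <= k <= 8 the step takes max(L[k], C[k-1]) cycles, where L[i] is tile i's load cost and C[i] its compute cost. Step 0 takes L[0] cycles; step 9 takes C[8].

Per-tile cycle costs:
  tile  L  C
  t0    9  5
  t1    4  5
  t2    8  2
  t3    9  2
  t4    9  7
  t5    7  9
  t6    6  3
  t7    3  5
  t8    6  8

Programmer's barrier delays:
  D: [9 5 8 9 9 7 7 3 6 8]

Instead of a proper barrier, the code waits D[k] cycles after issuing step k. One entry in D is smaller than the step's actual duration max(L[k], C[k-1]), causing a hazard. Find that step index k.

hazard at step 6

step 0: need L[0]=9 = 9; D[0]=9 ok
step 1: need max(L[1]=4,C[0]=5) = 5; D[1]=5 ok
step 2: need max(L[2]=8,C[1]=5) = 8; D[2]=8 ok
step 3: need max(L[3]=9,C[2]=2) = 9; D[3]=9 ok
step 4: need max(L[4]=9,C[3]=2) = 9; D[4]=9 ok
step 5: need max(L[5]=7,C[4]=7) = 7; D[5]=7 ok
step 6: need max(L[6]=6,C[5]=9) = 9; D[6]=7 SHORT
step 7: need max(L[7]=3,C[6]=3) = 3; D[7]=3 ok
step 8: need max(L[8]=6,C[7]=5) = 6; D[8]=6 ok
step 9: need C[8]=8 = 8; D[9]=8 ok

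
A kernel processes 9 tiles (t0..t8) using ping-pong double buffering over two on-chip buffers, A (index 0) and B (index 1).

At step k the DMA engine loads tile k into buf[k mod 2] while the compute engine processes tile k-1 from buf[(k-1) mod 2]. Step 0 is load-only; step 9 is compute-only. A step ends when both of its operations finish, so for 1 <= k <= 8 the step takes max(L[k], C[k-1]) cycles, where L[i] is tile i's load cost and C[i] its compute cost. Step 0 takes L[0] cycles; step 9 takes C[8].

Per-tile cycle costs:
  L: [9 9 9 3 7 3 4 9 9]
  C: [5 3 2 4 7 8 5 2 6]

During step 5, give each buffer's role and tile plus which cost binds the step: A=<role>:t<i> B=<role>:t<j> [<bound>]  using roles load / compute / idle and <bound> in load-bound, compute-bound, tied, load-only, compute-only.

step 5: A=compute:t4 B=load:t5 [compute-bound]

[0] DMA t0→A (9c) ∥ CU idle ⇒ 9c, clock 9
[1] DMA t1→B (9c) ∥ CU A:t0 (5c) ⇒ 9c, clock 18
[2] DMA t2→A (9c) ∥ CU B:t1 (3c) ⇒ 9c, clock 27
[3] DMA t3→B (3c) ∥ CU A:t2 (2c) ⇒ 3c, clock 30
[4] DMA t4→A (7c) ∥ CU B:t3 (4c) ⇒ 7c, clock 37
[5] DMA t5→B (3c) ∥ CU A:t4 (7c) ⇒ 7c, clock 44
[6] DMA t6→A (4c) ∥ CU B:t5 (8c) ⇒ 8c, clock 52
[7] DMA t7→B (9c) ∥ CU A:t6 (5c) ⇒ 9c, clock 61
[8] DMA t8→A (9c) ∥ CU B:t7 (2c) ⇒ 9c, clock 70
[9] DMA idle ∥ CU A:t8 (6c) ⇒ 6c, clock 76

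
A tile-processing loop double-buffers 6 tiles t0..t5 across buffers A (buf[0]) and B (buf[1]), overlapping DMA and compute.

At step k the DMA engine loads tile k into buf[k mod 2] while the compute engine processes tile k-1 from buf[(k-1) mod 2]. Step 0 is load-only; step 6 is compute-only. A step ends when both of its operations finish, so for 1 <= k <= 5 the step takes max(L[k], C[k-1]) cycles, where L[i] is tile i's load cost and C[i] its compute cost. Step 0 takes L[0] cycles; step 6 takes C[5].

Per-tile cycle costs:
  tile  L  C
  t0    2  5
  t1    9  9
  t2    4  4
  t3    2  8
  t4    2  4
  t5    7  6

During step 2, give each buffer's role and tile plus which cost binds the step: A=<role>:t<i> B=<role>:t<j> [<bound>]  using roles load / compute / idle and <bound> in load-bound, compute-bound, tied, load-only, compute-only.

step 2: A=load:t2 B=compute:t1 [compute-bound]

[0] DMA t0→A (2c) ∥ CU idle ⇒ 2c, clock 2
[1] DMA t1→B (9c) ∥ CU A:t0 (5c) ⇒ 9c, clock 11
[2] DMA t2→A (4c) ∥ CU B:t1 (9c) ⇒ 9c, clock 20
[3] DMA t3→B (2c) ∥ CU A:t2 (4c) ⇒ 4c, clock 24
[4] DMA t4→A (2c) ∥ CU B:t3 (8c) ⇒ 8c, clock 32
[5] DMA t5→B (7c) ∥ CU A:t4 (4c) ⇒ 7c, clock 39
[6] DMA idle ∥ CU B:t5 (6c) ⇒ 6c, clock 45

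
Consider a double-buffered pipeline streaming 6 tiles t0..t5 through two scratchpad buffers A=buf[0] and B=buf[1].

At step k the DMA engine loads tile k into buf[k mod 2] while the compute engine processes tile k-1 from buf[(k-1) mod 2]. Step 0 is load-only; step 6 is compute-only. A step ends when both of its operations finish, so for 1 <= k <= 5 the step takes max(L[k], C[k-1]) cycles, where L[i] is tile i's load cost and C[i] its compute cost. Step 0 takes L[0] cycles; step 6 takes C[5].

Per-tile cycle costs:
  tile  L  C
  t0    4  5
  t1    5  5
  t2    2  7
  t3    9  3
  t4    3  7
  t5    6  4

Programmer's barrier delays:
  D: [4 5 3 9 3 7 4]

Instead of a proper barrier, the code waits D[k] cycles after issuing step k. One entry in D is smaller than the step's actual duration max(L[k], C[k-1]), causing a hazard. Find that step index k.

[0] required=L[0]=4=4 vs D=4 ok
[1] required=max(L[1]=5,C[0]=5)=5 vs D=5 ok
[2] required=max(L[2]=2,C[1]=5)=5 vs D=3 SHORT
[3] required=max(L[3]=9,C[2]=7)=9 vs D=9 ok
[4] required=max(L[4]=3,C[3]=3)=3 vs D=3 ok
[5] required=max(L[5]=6,C[4]=7)=7 vs D=7 ok
[6] required=C[5]=4=4 vs D=4 ok

hazard at step 2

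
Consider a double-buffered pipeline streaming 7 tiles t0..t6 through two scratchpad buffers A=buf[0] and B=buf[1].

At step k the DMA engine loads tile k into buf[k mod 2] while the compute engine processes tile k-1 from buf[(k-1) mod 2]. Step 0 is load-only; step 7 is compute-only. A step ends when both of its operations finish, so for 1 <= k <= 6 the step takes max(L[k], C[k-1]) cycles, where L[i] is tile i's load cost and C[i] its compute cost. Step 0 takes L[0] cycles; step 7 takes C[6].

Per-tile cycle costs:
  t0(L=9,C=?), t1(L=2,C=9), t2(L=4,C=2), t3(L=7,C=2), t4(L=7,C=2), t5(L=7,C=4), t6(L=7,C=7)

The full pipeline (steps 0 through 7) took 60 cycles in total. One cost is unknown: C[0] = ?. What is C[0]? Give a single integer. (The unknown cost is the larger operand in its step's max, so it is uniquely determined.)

step 0 | dur = L[0]=9 = 9
step 1 | dur = max(L[1]=2, C[0]=?) = C[0]  (unknown; binding)
step 2 | dur = max(L[2]=4, C[1]=9) = 9
step 3 | dur = max(L[3]=7, C[2]=2) = 7
step 4 | dur = max(L[4]=7, C[3]=2) = 7
step 5 | dur = max(L[5]=7, C[4]=2) = 7
step 6 | dur = max(L[6]=7, C[5]=4) = 7
step 7 | dur = C[6]=7 = 7
sum of known step durations = 53
dur[1] = total - known = 60 - 53 = 7
C[0] is the binding max in step 1, so C[0] = dur[1] = 7

C[0] = 7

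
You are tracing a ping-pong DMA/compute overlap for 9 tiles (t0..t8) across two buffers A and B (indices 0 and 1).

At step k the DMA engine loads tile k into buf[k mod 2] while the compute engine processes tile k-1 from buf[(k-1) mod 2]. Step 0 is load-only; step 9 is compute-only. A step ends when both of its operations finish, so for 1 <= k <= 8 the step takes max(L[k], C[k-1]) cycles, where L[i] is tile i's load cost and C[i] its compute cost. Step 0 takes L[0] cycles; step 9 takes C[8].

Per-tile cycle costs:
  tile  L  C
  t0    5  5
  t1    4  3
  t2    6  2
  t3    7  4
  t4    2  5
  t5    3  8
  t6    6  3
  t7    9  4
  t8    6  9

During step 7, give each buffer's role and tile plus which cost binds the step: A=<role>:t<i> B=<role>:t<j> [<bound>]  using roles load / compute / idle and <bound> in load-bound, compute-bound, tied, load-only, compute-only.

step 0: L[0]=5 → dur=5, Σ=5 | A=load:t0 B=idle [load-only]
step 1: L[1]=4 C[0]=5 → dur=5, Σ=10 | A=compute:t0 B=load:t1 [compute-bound]
step 2: L[2]=6 C[1]=3 → dur=6, Σ=16 | A=load:t2 B=compute:t1 [load-bound]
step 3: L[3]=7 C[2]=2 → dur=7, Σ=23 | A=compute:t2 B=load:t3 [load-bound]
step 4: L[4]=2 C[3]=4 → dur=4, Σ=27 | A=load:t4 B=compute:t3 [compute-bound]
step 5: L[5]=3 C[4]=5 → dur=5, Σ=32 | A=compute:t4 B=load:t5 [compute-bound]
step 6: L[6]=6 C[5]=8 → dur=8, Σ=40 | A=load:t6 B=compute:t5 [compute-bound]
step 7: L[7]=9 C[6]=3 → dur=9, Σ=49 | A=compute:t6 B=load:t7 [load-bound]
step 8: L[8]=6 C[7]=4 → dur=6, Σ=55 | A=load:t8 B=compute:t7 [load-bound]
step 9: C[8]=9 → dur=9, Σ=64 | A=compute:t8 B=idle [compute-only]

step 7: A=compute:t6 B=load:t7 [load-bound]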